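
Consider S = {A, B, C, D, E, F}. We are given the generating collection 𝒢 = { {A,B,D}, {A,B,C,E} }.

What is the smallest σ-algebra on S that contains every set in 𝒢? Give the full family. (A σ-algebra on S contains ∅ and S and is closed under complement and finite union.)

Answer: σ(𝒢) = { {}, {D}, {F}, {A,B}, {C,E}, {D,F}, {A,B,D}, {A,B,F}, {C,D,E}, {C,E,F}, {A,B,C,E}, {A,B,D,F}, {C,D,E,F}, {A,B,C,D,E}, {A,B,C,E,F}, S }

Derivation:
Begin from { {}, {A,B,D}, {A,B,C,E}, S } (that is, 𝒢 plus ∅ and S).
Round 1: +3 →
  {D,F}  = ᶜ of {A,B,C,E}
  {C,E,F}  = ᶜ of {A,B,D}
  {A,B,C,D,E}  = {A,B,D} ∪ {A,B,C,E}
  [7 total]
Round 2: +4 →
  {F}  = ᶜ of {A,B,C,D,E}
  {A,B,D,F}  = {D,F} ∪ {A,B,D}
  {C,D,E,F}  = {C,E,F} ∪ {D,F}
  {A,B,C,E,F}  = {C,E,F} ∪ {A,B,C,E}
  [11 total]
Round 3 (3 new):
  {D}  = ᶜ of {A,B,C,E,F}
  {A,B}  = ᶜ of {C,D,E,F}
  {C,E}  = ᶜ of {A,B,D,F}
  [14 total]
Round 4. New:
  {A,B,F}  = {A,B} ∪ {F}
  {C,D,E}  = {C,E} ∪ {D}
  [16 total]
Round 5: closed — nothing new.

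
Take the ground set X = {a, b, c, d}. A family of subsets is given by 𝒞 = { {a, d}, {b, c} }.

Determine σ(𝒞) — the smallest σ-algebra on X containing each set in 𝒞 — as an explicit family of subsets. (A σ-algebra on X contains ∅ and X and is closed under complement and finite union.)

Answer: σ(𝒞) = { ∅, {a, d}, {b, c}, X }

Trace:
Seed the family with 𝒞 together with ∅ and X: { ∅, {a, d}, {b, c}, X }.
Round 1 adds nothing — fixpoint reached.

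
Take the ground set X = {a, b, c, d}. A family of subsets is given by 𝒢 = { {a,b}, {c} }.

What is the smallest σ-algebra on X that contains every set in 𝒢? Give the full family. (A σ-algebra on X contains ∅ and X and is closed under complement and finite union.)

Take S₀ = 𝒢 ∪ {∅, X} = { {}, {c}, {a,b}, X }.
Step 1 adds 3:
  {c,d}  = ᶜ of {a,b}
  {a,b,c}  = {a,b} ∪ {c}
  {a,b,d}  = ᶜ of {c}
Step 2 adds 1:
  {d}  = ᶜ of {a,b,c}
After Step 3 the family is unchanged; done.

Therefore σ(𝒢) = { {}, {c}, {d}, {a,b}, {c,d}, {a,b,c}, {a,b,d}, X } (|σ(𝒢)| = 8).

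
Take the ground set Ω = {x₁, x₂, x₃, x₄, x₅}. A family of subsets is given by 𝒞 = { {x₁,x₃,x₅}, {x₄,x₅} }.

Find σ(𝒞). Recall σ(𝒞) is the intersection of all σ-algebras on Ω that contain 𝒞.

Begin from { ∅, {x₄,x₅}, {x₁,x₃,x₅}, Ω } (that is, 𝒞 plus ∅ and Ω).
Iteration 1: 3 new —
  {x₂,x₄}  = ᶜ of {x₁,x₃,x₅}
  {x₁,x₂,x₃}  = ᶜ of {x₄,x₅}
  {x₁,x₃,x₄,x₅}  = {x₁,x₃,x₅} ∪ {x₄,x₅}
  [7 total]
Iteration 2. New:
  {x₂}  = ᶜ of {x₁,x₃,x₄,x₅}
  {x₂,x₄,x₅}  = {x₄,x₅} ∪ {x₂,x₄}
  {x₁,x₂,x₃,x₄}  = {x₁,x₂,x₃} ∪ {x₂,x₄}
  {x₁,x₂,x₃,x₅}  = {x₁,x₂,x₃} ∪ {x₁,x₃,x₅}
  [11 total]
Iteration 3: 3 new —
  {x₄}  = ᶜ of {x₁,x₂,x₃,x₅}
  {x₅}  = ᶜ of {x₁,x₂,x₃,x₄}
  {x₁,x₃}  = ᶜ of {x₂,x₄,x₅}
  [14 total]
Iteration 4 (2 new):
  {x₂,x₅}  = {x₂} ∪ {x₅}
  {x₁,x₃,x₄}  = {x₁,x₃} ∪ {x₄}
  [16 total]
Iteration 5: stable.

Therefore σ(𝒞) = { ∅, {x₂}, {x₄}, {x₅}, {x₁,x₃}, {x₂,x₄}, {x₂,x₅}, {x₄,x₅}, {x₁,x₂,x₃}, {x₁,x₃,x₄}, {x₁,x₃,x₅}, {x₂,x₄,x₅}, {x₁,x₂,x₃,x₄}, {x₁,x₂,x₃,x₅}, {x₁,x₃,x₄,x₅}, Ω } (|σ(𝒞)| = 16).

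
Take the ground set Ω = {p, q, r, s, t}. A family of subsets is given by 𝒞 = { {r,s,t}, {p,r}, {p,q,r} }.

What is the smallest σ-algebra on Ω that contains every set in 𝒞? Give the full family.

|σ(𝒞)| = 16.  σ(𝒞) = { {}, {p}, {q}, {r}, {p,q}, {p,r}, {q,r}, {s,t}, {p,q,r}, {p,s,t}, {q,s,t}, {r,s,t}, {p,q,s,t}, {p,r,s,t}, {q,r,s,t}, Ω }

Derivation:
Begin from { {}, {p,r}, {p,q,r}, {r,s,t}, Ω } (that is, 𝒞 plus ∅ and Ω).
Iteration 1: 4 new —
  {p,q}  = ᶜ of {r,s,t}
  {s,t}  = ᶜ of {p,q,r}
  {q,s,t}  = ᶜ of {p,r}
  {p,r,s,t}  = {r,s,t} ∪ {p,r}
  |family| = 9
Iteration 2 adds 3:
  {q}  = ᶜ of {p,r,s,t}
  {p,q,s,t}  = {p,q} ∪ {s,t}
  {q,r,s,t}  = {r,s,t} ∪ {q,s,t}
  |family| = 12
Iteration 3: +2 →
  {p}  = ᶜ of {q,r,s,t}
  {r}  = ᶜ of {p,q,s,t}
  |family| = 14
Iteration 4: +2 →
  {q,r}  = {r} ∪ {q}
  {p,s,t}  = {s,t} ∪ {p}
  |family| = 16
Iteration 5: stable.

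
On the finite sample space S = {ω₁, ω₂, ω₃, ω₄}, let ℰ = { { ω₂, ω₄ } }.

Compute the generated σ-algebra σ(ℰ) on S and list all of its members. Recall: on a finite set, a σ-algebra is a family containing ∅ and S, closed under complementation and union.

|σ(ℰ)| = 4.  σ(ℰ) = { ∅, { ω₁, ω₃ }, { ω₂, ω₄ }, S }

Derivation:
Initial family (3 sets): { ∅, { ω₂, ω₄ }, S }.
Iteration 1. New:
  { ω₁, ω₃ }  = ᶜ of { ω₂, ω₄ }
  |family| = 4
Iteration 2 adds nothing — fixpoint reached.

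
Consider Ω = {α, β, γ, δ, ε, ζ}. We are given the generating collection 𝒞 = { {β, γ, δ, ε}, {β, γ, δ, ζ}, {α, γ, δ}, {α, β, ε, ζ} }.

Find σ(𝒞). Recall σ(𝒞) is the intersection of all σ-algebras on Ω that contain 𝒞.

|σ(𝒞)| = 32.  σ(𝒞) = { {}, {α}, {β}, {ε}, {ζ}, {α, β}, {α, ε}, {α, ζ}, {β, ε}, {β, ζ}, {γ, δ}, {ε, ζ}, {α, β, ε}, {α, β, ζ}, {α, γ, δ}, {α, ε, ζ}, {β, γ, δ}, {β, ε, ζ}, {γ, δ, ε}, {γ, δ, ζ}, {α, β, γ, δ}, {α, β, ε, ζ}, {α, γ, δ, ε}, {α, γ, δ, ζ}, {β, γ, δ, ε}, {β, γ, δ, ζ}, {γ, δ, ε, ζ}, {α, β, γ, δ, ε}, {α, β, γ, δ, ζ}, {α, γ, δ, ε, ζ}, {β, γ, δ, ε, ζ}, Ω }

Trace:
Seed the family with 𝒞 together with ∅ and Ω: { {}, {α, γ, δ}, {α, β, ε, ζ}, {β, γ, δ, ε}, {β, γ, δ, ζ}, Ω }.
Step 1 (7 new):
  {α, ε}  = Ω∖{β, γ, δ, ζ}
  {α, ζ}  = Ω∖{β, γ, δ, ε}
  {γ, δ}  = Ω∖{α, β, ε, ζ}
  {β, ε, ζ}  = Ω∖{α, γ, δ}
  {α, β, γ, δ, ε}  = {α, γ, δ} ∪ {β, γ, δ, ε}
  {α, β, γ, δ, ζ}  = {α, γ, δ} ∪ {β, γ, δ, ζ}
  {β, γ, δ, ε, ζ}  = {β, γ, δ, ζ} ∪ {β, γ, δ, ε}
  — 13 sets.
Step 2. New:
  {α}  = Ω∖{β, γ, δ, ε, ζ}
  {ε}  = Ω∖{α, β, γ, δ, ζ}
  {ζ}  = Ω∖{α, β, γ, δ, ε}
  {α, ε, ζ}  = {α, ζ} ∪ {α, ε}
  {α, γ, δ, ε}  = {γ, δ} ∪ {α, ε}
  {α, γ, δ, ζ}  = {γ, δ} ∪ {α, ζ}
  — 19 sets.
Step 3: 7 new —
  {β, ε}  = Ω∖{α, γ, δ, ζ}
  {β, ζ}  = Ω∖{α, γ, δ, ε}
  {ε, ζ}  = {ζ} ∪ {ε}
  {β, γ, δ}  = Ω∖{α, ε, ζ}
  {γ, δ, ε}  = {γ, δ} ∪ {ε}
  {γ, δ, ζ}  = {γ, δ} ∪ {ζ}
  {α, γ, δ, ε, ζ}  = {γ, δ} ∪ {α, ε, ζ}
  — 26 sets.
Step 4: 5 new —
  {β}  = Ω∖{α, γ, δ, ε, ζ}
  {α, β, ε}  = Ω∖{γ, δ, ζ}
  {α, β, ζ}  = Ω∖{γ, δ, ε}
  {α, β, γ, δ}  = Ω∖{ε, ζ}
  {γ, δ, ε, ζ}  = {γ, δ, ε} ∪ {ε, ζ}
  — 31 sets.
Step 5: 1 new —
  {α, β}  = Ω∖{γ, δ, ε, ζ}
  — 32 sets.
Step 6: no new sets; the family is a σ-algebra.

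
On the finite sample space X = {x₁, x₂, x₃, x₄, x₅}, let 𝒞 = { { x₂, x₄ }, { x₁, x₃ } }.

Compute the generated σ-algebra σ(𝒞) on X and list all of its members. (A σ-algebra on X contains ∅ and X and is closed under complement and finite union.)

Take S₀ = 𝒞 ∪ {∅, X} = { ∅, { x₁, x₃ }, { x₂, x₄ }, X }.
Round 1 (3 new):
  { x₁, x₃, x₅ }  = X∖{ x₂, x₄ }
  { x₂, x₄, x₅ }  = X∖{ x₁, x₃ }
  { x₁, x₂, x₃, x₄ }  = { x₁, x₃ } ∪ { x₂, x₄ }
  (now 7)
Round 2: 1 new —
  { x₅ }  = X∖{ x₁, x₂, x₃, x₄ }
  (now 8)
Round 3: closed — nothing new.

Hence σ(𝒞) has 8 members: { ∅, { x₅ }, { x₁, x₃ }, { x₂, x₄ }, { x₁, x₃, x₅ }, { x₂, x₄, x₅ }, { x₁, x₂, x₃, x₄ }, X }.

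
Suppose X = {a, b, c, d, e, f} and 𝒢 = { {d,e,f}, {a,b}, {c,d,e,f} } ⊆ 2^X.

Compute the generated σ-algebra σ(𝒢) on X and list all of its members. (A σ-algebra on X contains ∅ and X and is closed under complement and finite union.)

|σ(𝒢)| = 8.  σ(𝒢) = { ∅, {c}, {a,b}, {a,b,c}, {d,e,f}, {c,d,e,f}, {a,b,d,e,f}, X }

Check:
Take S₀ = 𝒢 ∪ {∅, X} = { ∅, {a,b}, {d,e,f}, {c,d,e,f}, X }.
Round 1: +2 →
  {a,b,c}  = complement {d,e,f}
  {a,b,d,e,f}  = {a,b} ∪ {d,e,f}
  — 7 sets.
Round 2 adds 1:
  {c}  = complement {a,b,d,e,f}
  — 8 sets.
Round 3 adds nothing — fixpoint reached.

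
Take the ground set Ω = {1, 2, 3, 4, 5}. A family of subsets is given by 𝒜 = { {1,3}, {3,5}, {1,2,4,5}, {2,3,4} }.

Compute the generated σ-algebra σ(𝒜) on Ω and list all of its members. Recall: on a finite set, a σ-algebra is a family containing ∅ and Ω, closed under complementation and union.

σ(𝒜) = { {}, {1}, {3}, {5}, {1,3}, {1,5}, {2,4}, {3,5}, {1,2,4}, {1,3,5}, {2,3,4}, {2,4,5}, {1,2,3,4}, {1,2,4,5}, {2,3,4,5}, Ω }

Check:
Start: 𝒜 ∪ {∅, Ω} = { {}, {1,3}, {3,5}, {2,3,4}, {1,2,4,5}, Ω }.
Iteration 1: +7 →
  {3}  = {1,2,4,5}ᶜ
  {1,5}  = {2,3,4}ᶜ
  {1,2,4}  = {3,5}ᶜ
  {1,3,5}  = {1,3} ∪ {3,5}
  {2,4,5}  = {1,3}ᶜ
  {1,2,3,4}  = {2,3,4} ∪ {1,3}
  {2,3,4,5}  = {2,3,4} ∪ {3,5}
  (now 13)
Iteration 2: 3 new —
  {1}  = {2,3,4,5}ᶜ
  {5}  = {1,2,3,4}ᶜ
  {2,4}  = {1,3,5}ᶜ
  (now 16)
After Iteration 3 the family is unchanged; done.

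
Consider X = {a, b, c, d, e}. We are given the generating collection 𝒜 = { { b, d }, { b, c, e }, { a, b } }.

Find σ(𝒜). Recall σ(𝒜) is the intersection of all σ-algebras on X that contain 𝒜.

Answer: σ(𝒜) = { {}, { a }, { b }, { d }, { a, b }, { a, d }, { b, d }, { c, e }, { a, b, d }, { a, c, e }, { b, c, e }, { c, d, e }, { a, b, c, e }, { a, c, d, e }, { b, c, d, e }, X }

Check:
Start: 𝒜 ∪ {∅, X} = { {}, { a, b }, { b, d }, { b, c, e }, X }.
Iteration 1: +6 →
  { a, d }  = { b, c, e }ᶜ
  { a, b, d }  = { a, b } ∪ { b, d }
  { a, c, e }  = { b, d }ᶜ
  { c, d, e }  = { a, b }ᶜ
  { a, b, c, e }  = { b, c, e } ∪ { a, b }
  { b, c, d, e }  = { b, c, e } ∪ { b, d }
  |family| = 11
Iteration 2 (4 new):
  { a }  = { b, c, d, e }ᶜ
  { d }  = { a, b, c, e }ᶜ
  { c, e }  = { a, b, d }ᶜ
  { a, c, d, e }  = { c, d, e } ∪ { a, c, e }
  |family| = 15
Iteration 3. New:
  { b }  = { a, c, d, e }ᶜ
  |family| = 16
Iteration 4 adds nothing — fixpoint reached.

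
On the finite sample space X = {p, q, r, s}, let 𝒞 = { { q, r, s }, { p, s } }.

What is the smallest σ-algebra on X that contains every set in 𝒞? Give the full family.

Answer: σ(𝒞) = { {}, { p }, { s }, { p, s }, { q, r }, { p, q, r }, { q, r, s }, X }

Working:
Take S₀ = 𝒞 ∪ {∅, X} = { {}, { p, s }, { q, r, s }, X }.
Pass 1: 2 new —
  { p }  = X∖{ q, r, s }
  { q, r }  = X∖{ p, s }
Pass 2: +1 →
  { p, q, r }  = { q, r } ∪ { p }
Pass 3 adds 1:
  { s }  = X∖{ p, q, r }
Pass 4: stable.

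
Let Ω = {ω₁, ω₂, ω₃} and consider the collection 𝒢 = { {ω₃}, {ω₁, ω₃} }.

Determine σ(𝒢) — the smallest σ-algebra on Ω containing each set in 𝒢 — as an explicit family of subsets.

Seed the family with 𝒢 together with ∅ and Ω: { {}, {ω₃}, {ω₁, ω₃}, Ω }.
Round 1. New:
  {ω₂}  = complement {ω₁, ω₃}
  {ω₁, ω₂}  = complement {ω₃}
  |family| = 6
Round 2: +1 →
  {ω₂, ω₃}  = {ω₃} ∪ {ω₂}
  |family| = 7
Round 3: 1 new —
  {ω₁}  = complement {ω₂, ω₃}
  |family| = 8
Round 4: closed — nothing new.

Therefore σ(𝒢) = { {}, {ω₁}, {ω₂}, {ω₃}, {ω₁, ω₂}, {ω₁, ω₃}, {ω₂, ω₃}, Ω } (|σ(𝒢)| = 8).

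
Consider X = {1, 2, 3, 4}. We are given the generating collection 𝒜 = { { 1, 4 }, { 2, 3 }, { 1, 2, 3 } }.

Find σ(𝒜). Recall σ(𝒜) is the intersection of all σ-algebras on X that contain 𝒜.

Answer: σ(𝒜) = { {  }, { 1 }, { 4 }, { 1, 4 }, { 2, 3 }, { 1, 2, 3 }, { 2, 3, 4 }, X }

Working:
Seed the family with 𝒜 together with ∅ and X: { {  }, { 1, 4 }, { 2, 3 }, { 1, 2, 3 }, X }.
Pass 1 (1 new):
  { 4 }  = ᶜ of { 1, 2, 3 }
  (now 6)
Pass 2. New:
  { 2, 3, 4 }  = { 4 } ∪ { 2, 3 }
  (now 7)
Pass 3 (1 new):
  { 1 }  = ᶜ of { 2, 3, 4 }
  (now 8)
Pass 4 adds nothing — fixpoint reached.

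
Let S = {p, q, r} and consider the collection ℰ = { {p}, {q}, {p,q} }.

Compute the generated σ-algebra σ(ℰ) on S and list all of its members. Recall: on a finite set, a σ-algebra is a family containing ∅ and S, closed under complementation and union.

σ(ℰ) = { {}, {p}, {q}, {r}, {p,q}, {p,r}, {q,r}, S }

Trace:
Seed the family with ℰ together with ∅ and S: { {}, {p}, {q}, {p,q}, S }.
Pass 1 adds 3:
  {r}  = {p,q}ᶜ
  {p,r}  = {q}ᶜ
  {q,r}  = {p}ᶜ
  — 8 sets.
Pass 2: closed — nothing new.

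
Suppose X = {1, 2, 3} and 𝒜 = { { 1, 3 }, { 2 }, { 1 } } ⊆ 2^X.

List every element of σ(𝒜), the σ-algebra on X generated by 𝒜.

σ(𝒜) (8 sets): { {}, { 1 }, { 2 }, { 3 }, { 1, 2 }, { 1, 3 }, { 2, 3 }, X }

Check:
Seed the family with 𝒜 together with ∅ and X: { {}, { 1 }, { 2 }, { 1, 3 }, X }.
Iteration 1 (2 new):
  { 1, 2 }  = { 2 } ∪ { 1 }
  { 2, 3 }  = complement { 1 }
  — 7 sets.
Iteration 2 adds 1:
  { 3 }  = complement { 1, 2 }
  — 8 sets.
After Iteration 3 the family is unchanged; done.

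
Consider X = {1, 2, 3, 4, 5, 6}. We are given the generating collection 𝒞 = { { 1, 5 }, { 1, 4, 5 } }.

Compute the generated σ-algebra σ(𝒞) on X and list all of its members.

Initial family (4 sets): { ∅, { 1, 5 }, { 1, 4, 5 }, X }.
Iteration 1 adds 2:
  { 2, 3, 6 }  = ᶜ of { 1, 4, 5 }
  { 2, 3, 4, 6 }  = ᶜ of { 1, 5 }
  |family| = 6
Iteration 2 (1 new):
  { 1, 2, 3, 5, 6 }  = { 1, 5 } ∪ { 2, 3, 6 }
  |family| = 7
Iteration 3: +1 →
  { 4 }  = ᶜ of { 1, 2, 3, 5, 6 }
  |family| = 8
Iteration 4: no new sets; the family is a σ-algebra.

|σ(𝒞)| = 8.  σ(𝒞) = { ∅, { 4 }, { 1, 5 }, { 1, 4, 5 }, { 2, 3, 6 }, { 2, 3, 4, 6 }, { 1, 2, 3, 5, 6 }, X }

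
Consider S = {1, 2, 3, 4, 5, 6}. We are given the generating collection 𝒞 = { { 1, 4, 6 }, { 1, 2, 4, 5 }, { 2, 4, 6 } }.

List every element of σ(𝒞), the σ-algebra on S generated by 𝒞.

Begin from { {}, { 1, 4, 6 }, { 2, 4, 6 }, { 1, 2, 4, 5 }, S } (that is, 𝒞 plus ∅ and S).
Iteration 1. New:
  { 3, 6 }  = S∖{ 1, 2, 4, 5 }
  { 1, 3, 5 }  = S∖{ 2, 4, 6 }
  { 2, 3, 5 }  = S∖{ 1, 4, 6 }
  { 1, 2, 4, 6 }  = { 2, 4, 6 } ∪ { 1, 4, 6 }
  { 1, 2, 4, 5, 6 }  = { 2, 4, 6 } ∪ { 1, 2, 4, 5 }
Iteration 2. New:
  { 3 }  = S∖{ 1, 2, 4, 5, 6 }
  { 3, 5 }  = S∖{ 1, 2, 4, 6 }
  { 1, 2, 3, 5 }  = { 1, 3, 5 } ∪ { 2, 3, 5 }
  { 1, 3, 4, 6 }  = { 1, 4, 6 } ∪ { 3, 6 }
  { 1, 3, 5, 6 }  = { 1, 3, 5 } ∪ { 3, 6 }
  { 2, 3, 4, 6 }  = { 2, 4, 6 } ∪ { 3, 6 }
  { 2, 3, 5, 6 }  = { 2, 3, 5 } ∪ { 3, 6 }
  { 1, 2, 3, 4, 5 }  = { 1, 3, 5 } ∪ { 1, 2, 4, 5 }
  { 1, 2, 3, 4, 6 }  = { 1, 2, 4, 6 } ∪ { 3, 6 }
  { 1, 3, 4, 5, 6 }  = { 1, 3, 5 } ∪ { 1, 4, 6 }
  { 2, 3, 4, 5, 6 }  = { 2, 4, 6 } ∪ { 2, 3, 5 }
Iteration 3 (11 new):
  { 1 }  = S∖{ 2, 3, 4, 5, 6 }
  { 2 }  = S∖{ 1, 3, 4, 5, 6 }
  { 5 }  = S∖{ 1, 2, 3, 4, 6 }
  { 6 }  = S∖{ 1, 2, 3, 4, 5 }
  { 1, 4 }  = S∖{ 2, 3, 5, 6 }
  { 1, 5 }  = S∖{ 2, 3, 4, 6 }
  { 2, 4 }  = S∖{ 1, 3, 5, 6 }
  { 2, 5 }  = S∖{ 1, 3, 4, 6 }
  { 4, 6 }  = S∖{ 1, 2, 3, 5 }
  { 3, 5, 6 }  = { 3, 5 } ∪ { 3, 6 }
  { 1, 2, 3, 5, 6 }  = { 1, 3, 5 } ∪ { 2, 3, 5, 6 }
Iteration 4: 24 new —
  { 4 }  = S∖{ 1, 2, 3, 5, 6 }
  { 1, 2 }  = { 2 } ∪ { 1 }
  { 1, 3 }  = { 3 } ∪ { 1 }
  { 1, 6 }  = { 6 } ∪ { 1 }
  { 2, 3 }  = { 2 } ∪ { 3 }
  { 2, 6 }  = { 2 } ∪ { 6 }
  { 5, 6 }  = { 6 } ∪ { 5 }
  { 1, 2, 4 }  = S∖{ 3, 5, 6 }
  { 1, 2, 5 }  = { 2, 5 } ∪ { 1, 5 }
  { 1, 3, 4 }  = { 3 } ∪ { 1, 4 }
  { 1, 3, 6 }  = { 3, 6 } ∪ { 1 }
  { 1, 4, 5 }  = { 5 } ∪ { 1, 4 }
  { 1, 5, 6 }  = { 6 } ∪ { 1, 5 }
  { 2, 3, 4 }  = { 3 } ∪ { 2, 4 }
  { 2, 3, 6 }  = { 2 } ∪ { 3, 6 }
  { 2, 4, 5 }  = { 2, 5 } ∪ { 2, 4 }
  { 2, 5, 6 }  = { 2, 5 } ∪ { 6 }
  { 3, 4, 6 }  = { 3 } ∪ { 4, 6 }
  { 4, 5, 6 }  = { 5 } ∪ { 4, 6 }
  { 1, 3, 4, 5 }  = { 1, 3, 5 } ∪ { 1, 4 }
  { 1, 4, 5, 6 }  = { 1, 4, 6 } ∪ { 5 }
  { 2, 3, 4, 5 }  = { 2, 3, 5 } ∪ { 2, 4 }
  { 2, 4, 5, 6 }  = { 2, 4, 6 } ∪ { 2, 5 }
  { 3, 4, 5, 6 }  = { 3, 5 } ∪ { 4, 6 }
Iteration 5 adds 8:
  { 3, 4 }  = { 3 } ∪ { 4 }
  { 4, 5 }  = { 5 } ∪ { 4 }
  { 1, 2, 3 }  = S∖{ 4, 5, 6 }
  { 1, 2, 6 }  = { 1, 6 } ∪ { 2 }
  { 3, 4, 5 }  = { 3, 5 } ∪ { 4 }
  { 1, 2, 3, 4 }  = S∖{ 5, 6 }
  { 1, 2, 3, 6 }  = { 1, 3, 6 } ∪ { 2 }
  { 1, 2, 5, 6 }  = { 2, 5 } ∪ { 1, 6 }
Iteration 6: no new sets; the family is a σ-algebra.

σ(𝒞) = { {}, { 1 }, { 2 }, { 3 }, { 4 }, { 5 }, { 6 }, { 1, 2 }, { 1, 3 }, { 1, 4 }, { 1, 5 }, { 1, 6 }, { 2, 3 }, { 2, 4 }, { 2, 5 }, { 2, 6 }, { 3, 4 }, { 3, 5 }, { 3, 6 }, { 4, 5 }, { 4, 6 }, { 5, 6 }, { 1, 2, 3 }, { 1, 2, 4 }, { 1, 2, 5 }, { 1, 2, 6 }, { 1, 3, 4 }, { 1, 3, 5 }, { 1, 3, 6 }, { 1, 4, 5 }, { 1, 4, 6 }, { 1, 5, 6 }, { 2, 3, 4 }, { 2, 3, 5 }, { 2, 3, 6 }, { 2, 4, 5 }, { 2, 4, 6 }, { 2, 5, 6 }, { 3, 4, 5 }, { 3, 4, 6 }, { 3, 5, 6 }, { 4, 5, 6 }, { 1, 2, 3, 4 }, { 1, 2, 3, 5 }, { 1, 2, 3, 6 }, { 1, 2, 4, 5 }, { 1, 2, 4, 6 }, { 1, 2, 5, 6 }, { 1, 3, 4, 5 }, { 1, 3, 4, 6 }, { 1, 3, 5, 6 }, { 1, 4, 5, 6 }, { 2, 3, 4, 5 }, { 2, 3, 4, 6 }, { 2, 3, 5, 6 }, { 2, 4, 5, 6 }, { 3, 4, 5, 6 }, { 1, 2, 3, 4, 5 }, { 1, 2, 3, 4, 6 }, { 1, 2, 3, 5, 6 }, { 1, 2, 4, 5, 6 }, { 1, 3, 4, 5, 6 }, { 2, 3, 4, 5, 6 }, S }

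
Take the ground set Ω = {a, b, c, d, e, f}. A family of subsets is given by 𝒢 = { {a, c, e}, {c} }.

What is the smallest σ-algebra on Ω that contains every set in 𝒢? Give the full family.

σ(𝒢) = { ∅, {c}, {a, e}, {a, c, e}, {b, d, f}, {b, c, d, f}, {a, b, d, e, f}, Ω }

Derivation:
Initial family (4 sets): { ∅, {c}, {a, c, e}, Ω }.
Step 1 adds 2:
  {b, d, f}  = ᶜ of {a, c, e}
  {a, b, d, e, f}  = ᶜ of {c}
  |family| = 6
Step 2: +1 →
  {b, c, d, f}  = {b, d, f} ∪ {c}
  |family| = 7
Step 3: +1 →
  {a, e}  = ᶜ of {b, c, d, f}
  |family| = 8
Step 4 adds nothing — fixpoint reached.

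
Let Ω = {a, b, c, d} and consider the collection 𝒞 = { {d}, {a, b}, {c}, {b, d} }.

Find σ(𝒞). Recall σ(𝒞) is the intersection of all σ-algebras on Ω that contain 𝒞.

Answer: σ(𝒞) = { ∅, {a}, {b}, {c}, {d}, {a, b}, {a, c}, {a, d}, {b, c}, {b, d}, {c, d}, {a, b, c}, {a, b, d}, {a, c, d}, {b, c, d}, Ω }

Trace:
Initial family (6 sets): { ∅, {c}, {d}, {a, b}, {b, d}, Ω }.
Iteration 1 (5 new):
  {a, c}  = complement {b, d}
  {c, d}  = complement {a, b}
  {a, b, c}  = complement {d}
  {a, b, d}  = complement {c}
  {b, c, d}  = {c} ∪ {b, d}
  |family| = 11
Iteration 2: +2 →
  {a}  = complement {b, c, d}
  {a, c, d}  = {c, d} ∪ {a, c}
  |family| = 13
Iteration 3 (2 new):
  {b}  = complement {a, c, d}
  {a, d}  = {d} ∪ {a}
  |family| = 15
Iteration 4. New:
  {b, c}  = complement {a, d}
  |family| = 16
Iteration 5 adds nothing — fixpoint reached.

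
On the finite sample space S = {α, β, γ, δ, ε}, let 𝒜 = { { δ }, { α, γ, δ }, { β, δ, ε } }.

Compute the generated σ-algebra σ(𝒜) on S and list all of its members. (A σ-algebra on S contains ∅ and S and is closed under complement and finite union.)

Start: 𝒜 ∪ {∅, S} = { {  }, { δ }, { α, γ, δ }, { β, δ, ε }, S }.
Iteration 1. New:
  { α, γ }  = S∖{ β, δ, ε }
  { β, ε }  = S∖{ α, γ, δ }
  { α, β, γ, ε }  = S∖{ δ }
  — 8 sets.
Iteration 2: closed — nothing new.

Therefore σ(𝒜) = { {  }, { δ }, { α, γ }, { β, ε }, { α, γ, δ }, { β, δ, ε }, { α, β, γ, ε }, S } (|σ(𝒜)| = 8).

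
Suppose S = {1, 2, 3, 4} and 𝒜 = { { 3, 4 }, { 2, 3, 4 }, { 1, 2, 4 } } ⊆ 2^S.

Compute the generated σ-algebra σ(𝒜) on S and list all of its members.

|σ(𝒜)| = 16.  σ(𝒜) = { {}, { 1 }, { 2 }, { 3 }, { 4 }, { 1, 2 }, { 1, 3 }, { 1, 4 }, { 2, 3 }, { 2, 4 }, { 3, 4 }, { 1, 2, 3 }, { 1, 2, 4 }, { 1, 3, 4 }, { 2, 3, 4 }, S }

Derivation:
Begin from { {}, { 3, 4 }, { 1, 2, 4 }, { 2, 3, 4 }, S } (that is, 𝒜 plus ∅ and S).
Step 1 adds 3:
  { 1 }  = { 2, 3, 4 }ᶜ
  { 3 }  = { 1, 2, 4 }ᶜ
  { 1, 2 }  = { 3, 4 }ᶜ
  — 8 sets.
Step 2 adds 3:
  { 1, 3 }  = { 3 } ∪ { 1 }
  { 1, 2, 3 }  = { 3 } ∪ { 1, 2 }
  { 1, 3, 4 }  = { 3, 4 } ∪ { 1 }
  — 11 sets.
Step 3: +3 →
  { 2 }  = { 1, 3, 4 }ᶜ
  { 4 }  = { 1, 2, 3 }ᶜ
  { 2, 4 }  = { 1, 3 }ᶜ
  — 14 sets.
Step 4. New:
  { 1, 4 }  = { 4 } ∪ { 1 }
  { 2, 3 }  = { 3 } ∪ { 2 }
  — 16 sets.
Step 5 adds nothing — fixpoint reached.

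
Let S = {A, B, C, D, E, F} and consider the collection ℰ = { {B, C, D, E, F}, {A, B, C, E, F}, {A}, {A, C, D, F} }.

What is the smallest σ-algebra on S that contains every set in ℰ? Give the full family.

σ(ℰ) = { {}, {A}, {D}, {A, D}, {B, E}, {C, F}, {A, B, E}, {A, C, F}, {B, D, E}, {C, D, F}, {A, B, D, E}, {A, C, D, F}, {B, C, E, F}, {A, B, C, E, F}, {B, C, D, E, F}, S }

Derivation:
Begin from { {}, {A}, {A, C, D, F}, {A, B, C, E, F}, {B, C, D, E, F}, S } (that is, ℰ plus ∅ and S).
Iteration 1 adds 2:
  {D}  = {A, B, C, E, F}ᶜ
  {B, E}  = {A, C, D, F}ᶜ
  [8 total]
Iteration 2: +3 →
  {A, D}  = {D} ∪ {A}
  {A, B, E}  = {B, E} ∪ {A}
  {B, D, E}  = {D} ∪ {B, E}
  [11 total]
Iteration 3: +4 →
  {A, C, F}  = {B, D, E}ᶜ
  {C, D, F}  = {A, B, E}ᶜ
  {A, B, D, E}  = {B, E} ∪ {A, D}
  {B, C, E, F}  = {A, D}ᶜ
  [15 total]
Iteration 4 adds 1:
  {C, F}  = {A, B, D, E}ᶜ
  [16 total]
Iteration 5: closed — nothing new.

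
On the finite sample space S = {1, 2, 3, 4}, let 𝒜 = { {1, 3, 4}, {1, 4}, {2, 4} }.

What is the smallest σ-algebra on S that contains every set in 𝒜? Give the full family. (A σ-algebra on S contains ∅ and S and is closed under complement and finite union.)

Answer: σ(𝒜) = { ∅, {1}, {2}, {3}, {4}, {1, 2}, {1, 3}, {1, 4}, {2, 3}, {2, 4}, {3, 4}, {1, 2, 3}, {1, 2, 4}, {1, 3, 4}, {2, 3, 4}, S }

Check:
Seed the family with 𝒜 together with ∅ and S: { ∅, {1, 4}, {2, 4}, {1, 3, 4}, S }.
Iteration 1. New:
  {2}  = {1, 3, 4}ᶜ
  {1, 3}  = {2, 4}ᶜ
  {2, 3}  = {1, 4}ᶜ
  {1, 2, 4}  = {1, 4} ∪ {2, 4}
  [9 total]
Iteration 2. New:
  {3}  = {1, 2, 4}ᶜ
  {1, 2, 3}  = {2} ∪ {1, 3}
  {2, 3, 4}  = {2, 3} ∪ {2, 4}
  [12 total]
Iteration 3 adds 2:
  {1}  = {2, 3, 4}ᶜ
  {4}  = {1, 2, 3}ᶜ
  [14 total]
Iteration 4: 2 new —
  {1, 2}  = {2} ∪ {1}
  {3, 4}  = {3} ∪ {4}
  [16 total]
Iteration 5: no new sets; the family is a σ-algebra.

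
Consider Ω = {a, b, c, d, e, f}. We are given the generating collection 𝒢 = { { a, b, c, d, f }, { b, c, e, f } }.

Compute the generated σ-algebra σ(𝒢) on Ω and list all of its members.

Initial family (4 sets): { {  }, { b, c, e, f }, { a, b, c, d, f }, Ω }.
Round 1. New:
  { e }  = ᶜ of { a, b, c, d, f }
  { a, d }  = ᶜ of { b, c, e, f }
  [6 total]
Round 2: +1 →
  { a, d, e }  = { a, d } ∪ { e }
  [7 total]
Round 3 (1 new):
  { b, c, f }  = ᶜ of { a, d, e }
  [8 total]
Round 4 adds nothing — fixpoint reached.

Therefore σ(𝒢) = { {  }, { e }, { a, d }, { a, d, e }, { b, c, f }, { b, c, e, f }, { a, b, c, d, f }, Ω } (|σ(𝒢)| = 8).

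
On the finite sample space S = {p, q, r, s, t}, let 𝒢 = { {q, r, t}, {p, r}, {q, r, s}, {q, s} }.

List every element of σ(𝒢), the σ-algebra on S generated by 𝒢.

Initial family (6 sets): { {}, {p, r}, {q, s}, {q, r, s}, {q, r, t}, S }.
Iteration 1. New:
  {p, s}  = {q, r, t}ᶜ
  {p, t}  = {q, r, s}ᶜ
  {p, r, t}  = {q, s}ᶜ
  {q, s, t}  = {p, r}ᶜ
  {p, q, r, s}  = {q, r, s} ∪ {p, r}
  {p, q, r, t}  = {q, r, t} ∪ {p, r}
  {q, r, s, t}  = {q, r, t} ∪ {q, r, s}
  |family| = 13
Iteration 2. New:
  {p}  = {q, r, s, t}ᶜ
  {s}  = {p, q, r, t}ᶜ
  {t}  = {p, q, r, s}ᶜ
  {p, q, s}  = {p, s} ∪ {q, s}
  {p, r, s}  = {p, s} ∪ {p, r}
  {p, s, t}  = {p, s} ∪ {p, t}
  {p, q, s, t}  = {p, s} ∪ {q, s, t}
  {p, r, s, t}  = {p, r, t} ∪ {p, s}
  |family| = 21
Iteration 3 (6 new):
  {q}  = {p, r, s, t}ᶜ
  {r}  = {p, q, s, t}ᶜ
  {q, r}  = {p, s, t}ᶜ
  {q, t}  = {p, r, s}ᶜ
  {r, t}  = {p, q, s}ᶜ
  {s, t}  = {t} ∪ {s}
  |family| = 27
Iteration 4: 5 new —
  {p, q}  = {q} ∪ {p}
  {r, s}  = {r} ∪ {s}
  {p, q, r}  = {s, t}ᶜ
  {p, q, t}  = {q, t} ∪ {p, t}
  {r, s, t}  = {s, t} ∪ {r}
  |family| = 32
Iteration 5: stable.

σ(𝒢) = { {}, {p}, {q}, {r}, {s}, {t}, {p, q}, {p, r}, {p, s}, {p, t}, {q, r}, {q, s}, {q, t}, {r, s}, {r, t}, {s, t}, {p, q, r}, {p, q, s}, {p, q, t}, {p, r, s}, {p, r, t}, {p, s, t}, {q, r, s}, {q, r, t}, {q, s, t}, {r, s, t}, {p, q, r, s}, {p, q, r, t}, {p, q, s, t}, {p, r, s, t}, {q, r, s, t}, S }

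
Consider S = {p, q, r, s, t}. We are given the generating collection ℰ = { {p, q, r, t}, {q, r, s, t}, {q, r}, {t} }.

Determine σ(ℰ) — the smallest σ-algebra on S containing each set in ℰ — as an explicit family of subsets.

Seed the family with ℰ together with ∅ and S: { ∅, {t}, {q, r}, {p, q, r, t}, {q, r, s, t}, S }.
Pass 1 (5 new):
  {p}  = complement {q, r, s, t}
  {s}  = complement {p, q, r, t}
  {p, s, t}  = complement {q, r}
  {q, r, t}  = {q, r} ∪ {t}
  {p, q, r, s}  = complement {t}
  — 11 sets.
Pass 2 (5 new):
  {p, s}  = complement {q, r, t}
  {p, t}  = {t} ∪ {p}
  {s, t}  = {t} ∪ {s}
  {p, q, r}  = {q, r} ∪ {p}
  {q, r, s}  = {q, r} ∪ {s}
  — 16 sets.
Pass 3: closed — nothing new.

|σ(ℰ)| = 16.  σ(ℰ) = { ∅, {p}, {s}, {t}, {p, s}, {p, t}, {q, r}, {s, t}, {p, q, r}, {p, s, t}, {q, r, s}, {q, r, t}, {p, q, r, s}, {p, q, r, t}, {q, r, s, t}, S }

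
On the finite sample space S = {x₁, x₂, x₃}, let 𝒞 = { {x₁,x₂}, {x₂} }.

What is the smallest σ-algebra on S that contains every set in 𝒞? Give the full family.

Start: 𝒞 ∪ {∅, S} = { ∅, {x₂}, {x₁,x₂}, S }.
Round 1 (2 new):
  {x₃}  = complement {x₁,x₂}
  {x₁,x₃}  = complement {x₂}
  — 6 sets.
Round 2: 1 new —
  {x₂,x₃}  = {x₃} ∪ {x₂}
  — 7 sets.
Round 3: +1 →
  {x₁}  = complement {x₂,x₃}
  — 8 sets.
Round 4 adds nothing — fixpoint reached.

|σ(𝒞)| = 8.  σ(𝒞) = { ∅, {x₁}, {x₂}, {x₃}, {x₁,x₂}, {x₁,x₃}, {x₂,x₃}, S }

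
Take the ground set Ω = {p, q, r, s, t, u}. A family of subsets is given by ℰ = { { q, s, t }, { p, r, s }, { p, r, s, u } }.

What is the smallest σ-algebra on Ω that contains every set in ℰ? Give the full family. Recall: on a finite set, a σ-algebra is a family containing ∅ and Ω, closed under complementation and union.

σ(ℰ) = { {  }, { s }, { u }, { p, r }, { q, t }, { s, u }, { p, r, s }, { p, r, u }, { q, s, t }, { q, t, u }, { p, q, r, t }, { p, r, s, u }, { q, s, t, u }, { p, q, r, s, t }, { p, q, r, t, u }, Ω }

Trace:
Begin from { {  }, { p, r, s }, { q, s, t }, { p, r, s, u }, Ω } (that is, ℰ plus ∅ and Ω).
Pass 1 (4 new):
  { q, t }  = { p, r, s, u }ᶜ
  { p, r, u }  = { q, s, t }ᶜ
  { q, t, u }  = { p, r, s }ᶜ
  { p, q, r, s, t }  = { p, r, s } ∪ { q, s, t }
  [9 total]
Pass 2: 3 new —
  { u }  = { p, q, r, s, t }ᶜ
  { q, s, t, u }  = { q, t, u } ∪ { q, s, t }
  { p, q, r, t, u }  = { q, t } ∪ { p, r, u }
  [12 total]
Pass 3: 2 new —
  { s }  = { p, q, r, t, u }ᶜ
  { p, r }  = { q, s, t, u }ᶜ
  [14 total]
Pass 4 adds 2:
  { s, u }  = { s } ∪ { u }
  { p, q, r, t }  = { q, t } ∪ { p, r }
  [16 total]
Pass 5 adds nothing — fixpoint reached.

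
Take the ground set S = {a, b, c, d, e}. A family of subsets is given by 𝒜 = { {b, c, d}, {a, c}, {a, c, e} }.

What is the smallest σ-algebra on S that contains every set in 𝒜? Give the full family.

Start: 𝒜 ∪ {∅, S} = { {}, {a, c}, {a, c, e}, {b, c, d}, S }.
Round 1 (4 new):
  {a, e}  = {b, c, d}ᶜ
  {b, d}  = {a, c, e}ᶜ
  {b, d, e}  = {a, c}ᶜ
  {a, b, c, d}  = {b, c, d} ∪ {a, c}
  |family| = 9
Round 2 (3 new):
  {e}  = {a, b, c, d}ᶜ
  {a, b, d, e}  = {a, e} ∪ {b, d}
  {b, c, d, e}  = {b, c, d} ∪ {b, d, e}
  |family| = 12
Round 3 (2 new):
  {a}  = {b, c, d, e}ᶜ
  {c}  = {a, b, d, e}ᶜ
  |family| = 14
Round 4. New:
  {c, e}  = {c} ∪ {e}
  {a, b, d}  = {b, d} ∪ {a}
  |family| = 16
Round 5 adds nothing — fixpoint reached.

Therefore σ(𝒜) = { {}, {a}, {c}, {e}, {a, c}, {a, e}, {b, d}, {c, e}, {a, b, d}, {a, c, e}, {b, c, d}, {b, d, e}, {a, b, c, d}, {a, b, d, e}, {b, c, d, e}, S } (|σ(𝒜)| = 16).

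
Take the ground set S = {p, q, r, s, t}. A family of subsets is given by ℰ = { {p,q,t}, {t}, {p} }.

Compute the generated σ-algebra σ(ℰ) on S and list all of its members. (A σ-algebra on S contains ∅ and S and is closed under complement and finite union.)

Initial family (5 sets): { ∅, {p}, {t}, {p,q,t}, S }.
Iteration 1: +4 →
  {p,t}  = {t} ∪ {p}
  {r,s}  = complement {p,q,t}
  {p,q,r,s}  = complement {t}
  {q,r,s,t}  = complement {p}
  |family| = 9
Iteration 2 adds 4:
  {p,r,s}  = {r,s} ∪ {p}
  {q,r,s}  = complement {p,t}
  {r,s,t}  = {r,s} ∪ {t}
  {p,r,s,t}  = {r,s} ∪ {p,t}
  |family| = 13
Iteration 3: +3 →
  {q}  = complement {p,r,s,t}
  {p,q}  = complement {r,s,t}
  {q,t}  = complement {p,r,s}
  |family| = 16
Iteration 4 adds nothing — fixpoint reached.

Therefore σ(ℰ) = { ∅, {p}, {q}, {t}, {p,q}, {p,t}, {q,t}, {r,s}, {p,q,t}, {p,r,s}, {q,r,s}, {r,s,t}, {p,q,r,s}, {p,r,s,t}, {q,r,s,t}, S } (|σ(ℰ)| = 16).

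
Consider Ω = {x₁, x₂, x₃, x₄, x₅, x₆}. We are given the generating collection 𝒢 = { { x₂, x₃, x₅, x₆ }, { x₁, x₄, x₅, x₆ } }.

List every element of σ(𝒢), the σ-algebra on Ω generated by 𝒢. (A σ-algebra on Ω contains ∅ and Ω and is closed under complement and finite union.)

Answer: σ(𝒢) = { ∅, { x₁, x₄ }, { x₂, x₃ }, { x₅, x₆ }, { x₁, x₂, x₃, x₄ }, { x₁, x₄, x₅, x₆ }, { x₂, x₃, x₅, x₆ }, Ω }

Trace:
Take S₀ = 𝒢 ∪ {∅, Ω} = { ∅, { x₁, x₄, x₅, x₆ }, { x₂, x₃, x₅, x₆ }, Ω }.
Step 1 (2 new):
  { x₁, x₄ }  = Ω∖{ x₂, x₃, x₅, x₆ }
  { x₂, x₃ }  = Ω∖{ x₁, x₄, x₅, x₆ }
  — 6 sets.
Step 2 adds 1:
  { x₁, x₂, x₃, x₄ }  = { x₂, x₃ } ∪ { x₁, x₄ }
  — 7 sets.
Step 3. New:
  { x₅, x₆ }  = Ω∖{ x₁, x₂, x₃, x₄ }
  — 8 sets.
Step 4 adds nothing — fixpoint reached.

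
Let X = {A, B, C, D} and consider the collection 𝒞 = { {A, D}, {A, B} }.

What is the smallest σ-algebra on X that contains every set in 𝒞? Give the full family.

σ(𝒞) = { ∅, {A}, {B}, {C}, {D}, {A, B}, {A, C}, {A, D}, {B, C}, {B, D}, {C, D}, {A, B, C}, {A, B, D}, {A, C, D}, {B, C, D}, X }

Working:
Take S₀ = 𝒞 ∪ {∅, X} = { ∅, {A, B}, {A, D}, X }.
Step 1. New:
  {B, C}  = ᶜ of {A, D}
  {C, D}  = ᶜ of {A, B}
  {A, B, D}  = {A, B} ∪ {A, D}
Step 2 adds 4:
  {C}  = ᶜ of {A, B, D}
  {A, B, C}  = {B, C} ∪ {A, B}
  {A, C, D}  = {C, D} ∪ {A, D}
  {B, C, D}  = {C, D} ∪ {B, C}
Step 3: +3 →
  {A}  = ᶜ of {B, C, D}
  {B}  = ᶜ of {A, C, D}
  {D}  = ᶜ of {A, B, C}
Step 4: +2 →
  {A, C}  = {C} ∪ {A}
  {B, D}  = {D} ∪ {B}
Step 5: stable.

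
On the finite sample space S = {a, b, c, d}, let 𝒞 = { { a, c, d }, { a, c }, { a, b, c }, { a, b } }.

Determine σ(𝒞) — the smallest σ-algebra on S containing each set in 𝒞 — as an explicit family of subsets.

σ(𝒞) (16 sets): { {  }, { a }, { b }, { c }, { d }, { a, b }, { a, c }, { a, d }, { b, c }, { b, d }, { c, d }, { a, b, c }, { a, b, d }, { a, c, d }, { b, c, d }, S }

Working:
Take S₀ = 𝒞 ∪ {∅, S} = { {  }, { a, b }, { a, c }, { a, b, c }, { a, c, d }, S }.
Pass 1: +4 →
  { b }  = S∖{ a, c, d }
  { d }  = S∖{ a, b, c }
  { b, d }  = S∖{ a, c }
  { c, d }  = S∖{ a, b }
  (now 10)
Pass 2: 2 new —
  { a, b, d }  = { a, b } ∪ { d }
  { b, c, d }  = { c, d } ∪ { b }
  (now 12)
Pass 3: +2 →
  { a }  = S∖{ b, c, d }
  { c }  = S∖{ a, b, d }
  (now 14)
Pass 4 (2 new):
  { a, d }  = { d } ∪ { a }
  { b, c }  = { c } ∪ { b }
  (now 16)
After Pass 5 the family is unchanged; done.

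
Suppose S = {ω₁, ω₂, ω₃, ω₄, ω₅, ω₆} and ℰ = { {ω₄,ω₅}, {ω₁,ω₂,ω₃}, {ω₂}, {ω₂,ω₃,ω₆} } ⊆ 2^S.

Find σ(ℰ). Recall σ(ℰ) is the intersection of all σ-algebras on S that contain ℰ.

Answer: σ(ℰ) = { ∅, {ω₁}, {ω₂}, {ω₃}, {ω₆}, {ω₁,ω₂}, {ω₁,ω₃}, {ω₁,ω₆}, {ω₂,ω₃}, {ω₂,ω₆}, {ω₃,ω₆}, {ω₄,ω₅}, {ω₁,ω₂,ω₃}, {ω₁,ω₂,ω₆}, {ω₁,ω₃,ω₆}, {ω₁,ω₄,ω₅}, {ω₂,ω₃,ω₆}, {ω₂,ω₄,ω₅}, {ω₃,ω₄,ω₅}, {ω₄,ω₅,ω₆}, {ω₁,ω₂,ω₃,ω₆}, {ω₁,ω₂,ω₄,ω₅}, {ω₁,ω₃,ω₄,ω₅}, {ω₁,ω₄,ω₅,ω₆}, {ω₂,ω₃,ω₄,ω₅}, {ω₂,ω₄,ω₅,ω₆}, {ω₃,ω₄,ω₅,ω₆}, {ω₁,ω₂,ω₃,ω₄,ω₅}, {ω₁,ω₂,ω₄,ω₅,ω₆}, {ω₁,ω₃,ω₄,ω₅,ω₆}, {ω₂,ω₃,ω₄,ω₅,ω₆}, S }

Trace:
Begin from { ∅, {ω₂}, {ω₄,ω₅}, {ω₁,ω₂,ω₃}, {ω₂,ω₃,ω₆}, S } (that is, ℰ plus ∅ and S).
Round 1: +7 →
  {ω₁,ω₄,ω₅}  = S∖{ω₂,ω₃,ω₆}
  {ω₂,ω₄,ω₅}  = {ω₄,ω₅} ∪ {ω₂}
  {ω₄,ω₅,ω₆}  = S∖{ω₁,ω₂,ω₃}
  {ω₁,ω₂,ω₃,ω₆}  = S∖{ω₄,ω₅}
  {ω₁,ω₂,ω₃,ω₄,ω₅}  = {ω₄,ω₅} ∪ {ω₁,ω₂,ω₃}
  {ω₁,ω₃,ω₄,ω₅,ω₆}  = S∖{ω₂}
  {ω₂,ω₃,ω₄,ω₅,ω₆}  = {ω₄,ω₅} ∪ {ω₂,ω₃,ω₆}
Round 2 (6 new):
  {ω₁}  = S∖{ω₂,ω₃,ω₄,ω₅,ω₆}
  {ω₆}  = S∖{ω₁,ω₂,ω₃,ω₄,ω₅}
  {ω₁,ω₃,ω₆}  = S∖{ω₂,ω₄,ω₅}
  {ω₁,ω₂,ω₄,ω₅}  = {ω₁,ω₄,ω₅} ∪ {ω₂}
  {ω₁,ω₄,ω₅,ω₆}  = {ω₁,ω₄,ω₅} ∪ {ω₄,ω₅,ω₆}
  {ω₂,ω₄,ω₅,ω₆}  = {ω₂} ∪ {ω₄,ω₅,ω₆}
Round 3 (7 new):
  {ω₁,ω₂}  = {ω₂} ∪ {ω₁}
  {ω₁,ω₃}  = S∖{ω₂,ω₄,ω₅,ω₆}
  {ω₁,ω₆}  = {ω₆} ∪ {ω₁}
  {ω₂,ω₃}  = S∖{ω₁,ω₄,ω₅,ω₆}
  {ω₂,ω₆}  = {ω₂} ∪ {ω₆}
  {ω₃,ω₆}  = S∖{ω₁,ω₂,ω₄,ω₅}
  {ω₁,ω₂,ω₄,ω₅,ω₆}  = {ω₁,ω₄,ω₅,ω₆} ∪ {ω₂}
Round 4 adds 5:
  {ω₃}  = S∖{ω₁,ω₂,ω₄,ω₅,ω₆}
  {ω₁,ω₂,ω₆}  = {ω₁,ω₂} ∪ {ω₁,ω₆}
  {ω₁,ω₃,ω₄,ω₅}  = S∖{ω₂,ω₆}
  {ω₂,ω₃,ω₄,ω₅}  = S∖{ω₁,ω₆}
  {ω₃,ω₄,ω₅,ω₆}  = S∖{ω₁,ω₂}
Round 5 adds 1:
  {ω₃,ω₄,ω₅}  = S∖{ω₁,ω₂,ω₆}
After Round 6 the family is unchanged; done.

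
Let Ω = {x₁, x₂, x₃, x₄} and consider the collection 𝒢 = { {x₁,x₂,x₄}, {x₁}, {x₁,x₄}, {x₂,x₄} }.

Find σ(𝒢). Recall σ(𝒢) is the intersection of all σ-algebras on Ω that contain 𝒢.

Seed the family with 𝒢 together with ∅ and Ω: { ∅, {x₁}, {x₁,x₄}, {x₂,x₄}, {x₁,x₂,x₄}, Ω }.
Round 1: +4 →
  {x₃}  = Ω∖{x₁,x₂,x₄}
  {x₁,x₃}  = Ω∖{x₂,x₄}
  {x₂,x₃}  = Ω∖{x₁,x₄}
  {x₂,x₃,x₄}  = Ω∖{x₁}
  — 10 sets.
Round 2: +2 →
  {x₁,x₂,x₃}  = {x₂,x₃} ∪ {x₁,x₃}
  {x₁,x₃,x₄}  = {x₃} ∪ {x₁,x₄}
  — 12 sets.
Round 3: +2 →
  {x₂}  = Ω∖{x₁,x₃,x₄}
  {x₄}  = Ω∖{x₁,x₂,x₃}
  — 14 sets.
Round 4 adds 2:
  {x₁,x₂}  = {x₂} ∪ {x₁}
  {x₃,x₄}  = {x₃} ∪ {x₄}
  — 16 sets.
After Round 5 the family is unchanged; done.

σ(𝒢) = { ∅, {x₁}, {x₂}, {x₃}, {x₄}, {x₁,x₂}, {x₁,x₃}, {x₁,x₄}, {x₂,x₃}, {x₂,x₄}, {x₃,x₄}, {x₁,x₂,x₃}, {x₁,x₂,x₄}, {x₁,x₃,x₄}, {x₂,x₃,x₄}, Ω }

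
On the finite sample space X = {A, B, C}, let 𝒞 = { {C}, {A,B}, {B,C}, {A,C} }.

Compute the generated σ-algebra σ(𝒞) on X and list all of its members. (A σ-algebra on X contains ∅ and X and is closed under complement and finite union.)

Begin from { ∅, {C}, {A,B}, {A,C}, {B,C}, X } (that is, 𝒞 plus ∅ and X).
Round 1 adds 2:
  {A}  = complement {B,C}
  {B}  = complement {A,C}
  (now 8)
Round 2 adds nothing — fixpoint reached.

σ(𝒞) = { ∅, {A}, {B}, {C}, {A,B}, {A,C}, {B,C}, X }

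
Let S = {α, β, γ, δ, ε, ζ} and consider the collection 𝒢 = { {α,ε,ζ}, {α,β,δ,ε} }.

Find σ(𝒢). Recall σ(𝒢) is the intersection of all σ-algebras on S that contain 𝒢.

σ(𝒢) = { {}, {γ}, {ζ}, {α,ε}, {β,δ}, {γ,ζ}, {α,γ,ε}, {α,ε,ζ}, {β,γ,δ}, {β,δ,ζ}, {α,β,δ,ε}, {α,γ,ε,ζ}, {β,γ,δ,ζ}, {α,β,γ,δ,ε}, {α,β,δ,ε,ζ}, S }

Derivation:
Begin from { {}, {α,ε,ζ}, {α,β,δ,ε}, S } (that is, 𝒢 plus ∅ and S).
Iteration 1: 3 new —
  {γ,ζ}  = S∖{α,β,δ,ε}
  {β,γ,δ}  = S∖{α,ε,ζ}
  {α,β,δ,ε,ζ}  = {α,ε,ζ} ∪ {α,β,δ,ε}
  [7 total]
Iteration 2. New:
  {γ}  = S∖{α,β,δ,ε,ζ}
  {α,γ,ε,ζ}  = {α,ε,ζ} ∪ {γ,ζ}
  {β,γ,δ,ζ}  = {β,γ,δ} ∪ {γ,ζ}
  {α,β,γ,δ,ε}  = {β,γ,δ} ∪ {α,β,δ,ε}
  [11 total]
Iteration 3: 3 new —
  {ζ}  = S∖{α,β,γ,δ,ε}
  {α,ε}  = S∖{β,γ,δ,ζ}
  {β,δ}  = S∖{α,γ,ε,ζ}
  [14 total]
Iteration 4: +2 →
  {α,γ,ε}  = {γ} ∪ {α,ε}
  {β,δ,ζ}  = {β,δ} ∪ {ζ}
  [16 total]
Iteration 5 adds nothing — fixpoint reached.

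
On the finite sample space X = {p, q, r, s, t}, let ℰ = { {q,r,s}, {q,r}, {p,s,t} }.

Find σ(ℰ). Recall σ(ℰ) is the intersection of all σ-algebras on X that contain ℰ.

σ(ℰ) (8 sets): { {}, {s}, {p,t}, {q,r}, {p,s,t}, {q,r,s}, {p,q,r,t}, X }

Trace:
Take S₀ = ℰ ∪ {∅, X} = { {}, {q,r}, {p,s,t}, {q,r,s}, X }.
Step 1: +1 →
  {p,t}  = complement {q,r,s}
  (now 6)
Step 2 adds 1:
  {p,q,r,t}  = {q,r} ∪ {p,t}
  (now 7)
Step 3: +1 →
  {s}  = complement {p,q,r,t}
  (now 8)
After Step 4 the family is unchanged; done.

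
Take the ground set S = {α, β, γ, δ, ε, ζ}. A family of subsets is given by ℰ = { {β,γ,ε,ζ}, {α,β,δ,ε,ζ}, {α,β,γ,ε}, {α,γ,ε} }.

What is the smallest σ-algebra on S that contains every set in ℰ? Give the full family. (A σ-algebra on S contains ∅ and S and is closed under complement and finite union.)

Begin from { ∅, {α,γ,ε}, {α,β,γ,ε}, {β,γ,ε,ζ}, {α,β,δ,ε,ζ}, S } (that is, ℰ plus ∅ and S).
Round 1 adds 5:
  {γ}  = complement {α,β,δ,ε,ζ}
  {α,δ}  = complement {β,γ,ε,ζ}
  {δ,ζ}  = complement {α,β,γ,ε}
  {β,δ,ζ}  = complement {α,γ,ε}
  {α,β,γ,ε,ζ}  = {α,γ,ε} ∪ {β,γ,ε,ζ}
  [11 total]
Round 2 (10 new):
  {δ}  = complement {α,β,γ,ε,ζ}
  {α,γ,δ}  = {γ} ∪ {α,δ}
  {α,δ,ζ}  = {α,δ} ∪ {δ,ζ}
  {γ,δ,ζ}  = {γ} ∪ {δ,ζ}
  {α,β,δ,ζ}  = {β,δ,ζ} ∪ {α,δ}
  {α,γ,δ,ε}  = {α,γ,ε} ∪ {α,δ}
  {β,γ,δ,ζ}  = {β,δ,ζ} ∪ {γ}
  {α,β,γ,δ,ε}  = {α,δ} ∪ {α,β,γ,ε}
  {α,γ,δ,ε,ζ}  = {α,γ,ε} ∪ {δ,ζ}
  {β,γ,δ,ε,ζ}  = {β,δ,ζ} ∪ {β,γ,ε,ζ}
  [21 total]
Round 3: +12 →
  {α}  = complement {β,γ,δ,ε,ζ}
  {β}  = complement {α,γ,δ,ε,ζ}
  {ζ}  = complement {α,β,γ,δ,ε}
  {α,ε}  = complement {β,γ,δ,ζ}
  {β,ζ}  = complement {α,γ,δ,ε}
  {γ,δ}  = {γ} ∪ {δ}
  {γ,ε}  = complement {α,β,δ,ζ}
  {α,β,ε}  = complement {γ,δ,ζ}
  {β,γ,ε}  = complement {α,δ,ζ}
  {β,ε,ζ}  = complement {α,γ,δ}
  {α,γ,δ,ζ}  = {α,δ,ζ} ∪ {α,γ,δ}
  {α,β,γ,δ,ζ}  = {β,δ,ζ} ∪ {α,γ,δ}
  [33 total]
Round 4: 24 new —
  {ε}  = complement {α,β,γ,δ,ζ}
  {α,β}  = {α} ∪ {β}
  {α,γ}  = {α} ∪ {γ}
  {α,ζ}  = {α} ∪ {ζ}
  {β,γ}  = {β} ∪ {γ}
  {β,δ}  = {β} ∪ {δ}
  {β,ε}  = complement {α,γ,δ,ζ}
  {γ,ζ}  = {ζ} ∪ {γ}
  {α,β,δ}  = {β} ∪ {α,δ}
  {α,β,ζ}  = {α} ∪ {β,ζ}
  {α,δ,ε}  = {α,δ} ∪ {α,ε}
  {α,ε,ζ}  = {ζ} ∪ {α,ε}
  {β,γ,δ}  = {γ,δ} ∪ {β}
  {β,γ,ζ}  = {β,ζ} ∪ {γ}
  {γ,δ,ε}  = {γ,δ} ∪ {γ,ε}
  {γ,ε,ζ}  = {ζ} ∪ {γ,ε}
  {α,β,γ,δ}  = {β} ∪ {α,γ,δ}
  {α,β,δ,ε}  = {α,β,ε} ∪ {α,δ}
  {α,β,ε,ζ}  = complement {γ,δ}
  {α,γ,ε,ζ}  = {α,γ,ε} ∪ {ζ}
  {α,δ,ε,ζ}  = {α,δ,ζ} ∪ {α,ε}
  {β,γ,δ,ε}  = {γ,δ} ∪ {β,γ,ε}
  {β,δ,ε,ζ}  = {β,δ,ζ} ∪ {β,ε,ζ}
  {γ,δ,ε,ζ}  = {γ,δ,ζ} ∪ {γ,ε}
  [57 total]
Round 5 adds 7:
  {δ,ε}  = {ε} ∪ {δ}
  {ε,ζ}  = complement {α,β,γ,δ}
  {α,β,γ}  = {β} ∪ {α,γ}
  {α,γ,ζ}  = {α,ζ} ∪ {α,γ}
  {β,δ,ε}  = {β,ε} ∪ {β,δ}
  {δ,ε,ζ}  = {δ,ζ} ∪ {ε}
  {α,β,γ,ζ}  = {α,ζ} ∪ {β,γ,ζ}
  [64 total]
After Round 6 the family is unchanged; done.

Therefore σ(ℰ) = { ∅, {α}, {β}, {γ}, {δ}, {ε}, {ζ}, {α,β}, {α,γ}, {α,δ}, {α,ε}, {α,ζ}, {β,γ}, {β,δ}, {β,ε}, {β,ζ}, {γ,δ}, {γ,ε}, {γ,ζ}, {δ,ε}, {δ,ζ}, {ε,ζ}, {α,β,γ}, {α,β,δ}, {α,β,ε}, {α,β,ζ}, {α,γ,δ}, {α,γ,ε}, {α,γ,ζ}, {α,δ,ε}, {α,δ,ζ}, {α,ε,ζ}, {β,γ,δ}, {β,γ,ε}, {β,γ,ζ}, {β,δ,ε}, {β,δ,ζ}, {β,ε,ζ}, {γ,δ,ε}, {γ,δ,ζ}, {γ,ε,ζ}, {δ,ε,ζ}, {α,β,γ,δ}, {α,β,γ,ε}, {α,β,γ,ζ}, {α,β,δ,ε}, {α,β,δ,ζ}, {α,β,ε,ζ}, {α,γ,δ,ε}, {α,γ,δ,ζ}, {α,γ,ε,ζ}, {α,δ,ε,ζ}, {β,γ,δ,ε}, {β,γ,δ,ζ}, {β,γ,ε,ζ}, {β,δ,ε,ζ}, {γ,δ,ε,ζ}, {α,β,γ,δ,ε}, {α,β,γ,δ,ζ}, {α,β,γ,ε,ζ}, {α,β,δ,ε,ζ}, {α,γ,δ,ε,ζ}, {β,γ,δ,ε,ζ}, S } (|σ(ℰ)| = 64).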